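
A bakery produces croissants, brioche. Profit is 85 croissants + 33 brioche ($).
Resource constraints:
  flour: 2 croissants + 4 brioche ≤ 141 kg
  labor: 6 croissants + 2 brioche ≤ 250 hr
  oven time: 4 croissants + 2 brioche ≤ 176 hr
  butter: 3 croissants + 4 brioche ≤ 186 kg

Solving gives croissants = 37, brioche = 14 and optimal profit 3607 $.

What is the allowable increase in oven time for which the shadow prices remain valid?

2.2

Binding constraints: labor, oven time. The basis is B = [[6,2],[4,2]] with det 4.
Per unit increase in oven time, x* moves by d = (-0.5, 1.5).
The basis stays optimal until flour becomes binding; allowable increase = 2.2 hr.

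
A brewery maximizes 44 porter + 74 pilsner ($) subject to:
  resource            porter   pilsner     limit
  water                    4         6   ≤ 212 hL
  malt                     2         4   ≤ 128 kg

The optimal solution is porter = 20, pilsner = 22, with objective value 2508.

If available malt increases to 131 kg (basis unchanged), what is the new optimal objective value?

2532

Check each constraint at x*: water 212/212 (tight); malt 128/128 (tight).
The binding rows give the dual system: 4·y_water + 2·y_malt = 44 and 6·y_water + 4·y_malt = 74.
This yields shadow prices y_water = 7, y_malt = 8.
Δz = y_malt·Δb = 8 × (3) = 24, so new z* = 2508 + 24 = 2532.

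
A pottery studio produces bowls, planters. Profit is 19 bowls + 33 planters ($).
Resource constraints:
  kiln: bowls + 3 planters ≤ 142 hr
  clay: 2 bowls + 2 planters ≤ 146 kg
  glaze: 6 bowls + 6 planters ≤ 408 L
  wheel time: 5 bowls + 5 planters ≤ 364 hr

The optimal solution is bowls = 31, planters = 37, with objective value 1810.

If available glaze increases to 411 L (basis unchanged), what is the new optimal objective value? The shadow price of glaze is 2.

Δb = 3, so new z* = 1810 + (2)·(3) = 1810 + 6 = 1816.

1816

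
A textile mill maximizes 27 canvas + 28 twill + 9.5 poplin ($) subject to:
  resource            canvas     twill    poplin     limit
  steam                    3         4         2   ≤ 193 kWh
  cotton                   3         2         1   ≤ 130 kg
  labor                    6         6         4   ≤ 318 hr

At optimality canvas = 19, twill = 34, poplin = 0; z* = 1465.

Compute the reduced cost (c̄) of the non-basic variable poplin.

At the optimum: steam uses 193 of 193 (binding); cotton uses 125 of 130 (slack = 5); labor uses 318 of 318 (binding).
Slack constraints have shadow price 0 (complementary slackness).
The binding rows give the dual system: 3·y_steam + 6·y_labor = 27 and 4·y_steam + 6·y_labor = 28.
This yields shadow prices y_steam = 1, y_labor = 4.
Reduced cost of poplin: c₃ − yᵀa₃ = 9.5 − (1·2 + 4·4) = 9.5 − 18 = -8.5.

-8.5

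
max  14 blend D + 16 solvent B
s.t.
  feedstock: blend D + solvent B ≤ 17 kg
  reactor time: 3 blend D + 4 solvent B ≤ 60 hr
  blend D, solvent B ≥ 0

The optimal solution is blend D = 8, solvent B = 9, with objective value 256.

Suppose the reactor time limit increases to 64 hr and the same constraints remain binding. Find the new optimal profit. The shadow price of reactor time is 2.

Δb = 4, so new z* = 256 + (2)·(4) = 256 + 8 = 264.

264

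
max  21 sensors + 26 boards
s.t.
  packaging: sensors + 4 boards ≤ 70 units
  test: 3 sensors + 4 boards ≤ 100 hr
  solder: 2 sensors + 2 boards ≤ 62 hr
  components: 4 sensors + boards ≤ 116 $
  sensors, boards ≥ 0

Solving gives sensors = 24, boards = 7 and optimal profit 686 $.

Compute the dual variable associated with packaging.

0

Binding: test and solder. Non-binding: packaging (18 unused), components (13 unused).
Slack constraints have shadow price 0 (complementary slackness).
The binding rows give the dual system: 3·y_test + 2·y_solder = 21 and 4·y_test + 2·y_solder = 26.
Solving: y_test = 5, y_solder = 3.
Shadow price of packaging = 0.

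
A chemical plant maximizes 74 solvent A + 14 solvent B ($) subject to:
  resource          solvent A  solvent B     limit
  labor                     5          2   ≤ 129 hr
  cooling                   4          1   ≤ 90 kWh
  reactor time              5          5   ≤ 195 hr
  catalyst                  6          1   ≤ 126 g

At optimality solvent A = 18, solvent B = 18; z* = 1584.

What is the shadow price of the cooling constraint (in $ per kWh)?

At the optimum: labor uses 126 of 129 (slack = 3); cooling uses 90 of 90 (binding); reactor time uses 180 of 195 (slack = 15); catalyst uses 126 of 126 (binding).
By complementary slackness, y = 0 for the non-binding constraints.
The binding rows give the dual system: 4·y_cooling + 6·y_catalyst = 74 and 1·y_cooling + 1·y_catalyst = 14.
Solving: y_cooling = 5, y_catalyst = 9.
Shadow price of cooling = 5.

5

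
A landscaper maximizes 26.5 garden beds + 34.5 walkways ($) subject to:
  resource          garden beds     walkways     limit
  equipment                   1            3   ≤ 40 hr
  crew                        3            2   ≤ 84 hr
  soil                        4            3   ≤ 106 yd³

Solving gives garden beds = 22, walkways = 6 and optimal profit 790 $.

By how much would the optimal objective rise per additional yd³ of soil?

Check each constraint at x*: equipment 40/40 (tight); crew 78/84 (slack 6); soil 106/106 (tight).
Since crew is not tight, its dual is 0.
From A_Bᵀ y = c: 1·y_equipment + 4·y_soil = 26.5; 3·y_equipment + 3·y_soil = 34.5.
→ y_equipment = 6.5 and y_soil = 5.
Shadow price of soil = 5.

5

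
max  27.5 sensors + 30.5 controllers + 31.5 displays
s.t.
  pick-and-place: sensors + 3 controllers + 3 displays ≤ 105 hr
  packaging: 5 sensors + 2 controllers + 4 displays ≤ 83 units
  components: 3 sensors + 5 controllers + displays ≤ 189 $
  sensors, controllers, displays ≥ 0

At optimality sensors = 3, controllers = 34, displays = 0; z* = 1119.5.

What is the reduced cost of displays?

-7

At the optimum: pick-and-place uses 105 of 105 (binding); packaging uses 83 of 83 (binding); components uses 179 of 189 (slack = 10).
Slack constraints have shadow price 0 (complementary slackness).
From A_Bᵀ y = c: 1·y_pick-and-place + 5·y_packaging = 27.5; 3·y_pick-and-place + 2·y_packaging = 30.5.
Solving: y_pick-and-place = 7.5, y_packaging = 4.
Reduced cost of displays: c₃ − yᵀa₃ = 31.5 − (7.5·3 + 4·4) = 31.5 − 38.5 = -7.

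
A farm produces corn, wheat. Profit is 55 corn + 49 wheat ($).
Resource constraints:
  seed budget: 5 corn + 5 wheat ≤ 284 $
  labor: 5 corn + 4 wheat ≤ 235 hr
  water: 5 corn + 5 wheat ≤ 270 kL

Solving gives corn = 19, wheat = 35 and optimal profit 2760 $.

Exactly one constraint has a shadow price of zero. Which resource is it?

seed budget

seed budget: 270/284 (slack 14)
labor: 235/235 (binding)
water: 270/270 (binding)
By complementary slackness, a constraint with positive slack has shadow price 0 → seed budget.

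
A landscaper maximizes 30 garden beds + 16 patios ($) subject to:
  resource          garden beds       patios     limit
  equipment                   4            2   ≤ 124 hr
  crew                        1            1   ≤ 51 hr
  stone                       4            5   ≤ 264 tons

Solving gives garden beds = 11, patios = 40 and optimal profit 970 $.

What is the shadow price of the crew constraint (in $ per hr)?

Check each constraint at x*: equipment 124/124 (tight); crew 51/51 (tight); stone 244/264 (slack 20).
Since stone is not tight, its dual is 0.
Dual feasibility on the basic columns requires 4·y_equipment + 1·y_crew = 30, 2·y_equipment + 1·y_crew = 16.
→ y_equipment = 7 and y_crew = 2.
Shadow price of crew = 2.

2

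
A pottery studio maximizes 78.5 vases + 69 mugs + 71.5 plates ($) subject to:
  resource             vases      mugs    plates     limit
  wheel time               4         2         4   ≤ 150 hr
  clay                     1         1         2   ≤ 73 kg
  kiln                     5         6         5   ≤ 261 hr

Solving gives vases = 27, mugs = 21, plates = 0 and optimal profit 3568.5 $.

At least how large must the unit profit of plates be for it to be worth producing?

Check each constraint at x*: wheel time 150/150 (tight); clay 48/73 (slack 25); kiln 261/261 (tight).
Slack constraints have shadow price 0 (complementary slackness).
Dual feasibility on the basic columns requires 4·y_wheel time + 5·y_kiln = 78.5, 2·y_wheel time + 6·y_kiln = 69.
→ y_wheel time = 9 and y_kiln = 8.5.
plates enters the basis when its profit ≥ yᵀa₃ = 9·4 + 8.5·5 = 78.5.

78.5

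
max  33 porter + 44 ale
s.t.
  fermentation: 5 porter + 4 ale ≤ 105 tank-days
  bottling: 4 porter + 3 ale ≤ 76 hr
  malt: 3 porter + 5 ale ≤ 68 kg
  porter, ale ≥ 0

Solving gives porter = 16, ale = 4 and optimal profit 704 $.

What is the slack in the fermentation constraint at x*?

9

fermentation used = 5·16 + 4·4 = 96; slack = 105 − 96 = 9.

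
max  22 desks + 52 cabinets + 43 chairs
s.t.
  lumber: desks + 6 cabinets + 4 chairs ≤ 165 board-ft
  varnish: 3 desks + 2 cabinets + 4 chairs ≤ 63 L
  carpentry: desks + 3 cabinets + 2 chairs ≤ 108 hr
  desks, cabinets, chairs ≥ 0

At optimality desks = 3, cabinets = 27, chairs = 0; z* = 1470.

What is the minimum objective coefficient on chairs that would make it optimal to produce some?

At the optimum: lumber uses 165 of 165 (binding); varnish uses 63 of 63 (binding); carpentry uses 84 of 108 (slack = 24).
Slack constraints have shadow price 0 (complementary slackness).
From A_Bᵀ y = c: 1·y_lumber + 3·y_varnish = 22; 6·y_lumber + 2·y_varnish = 52.
→ y_lumber = 7 and y_varnish = 5.
chairs enters the basis when its profit ≥ yᵀa₃ = 7·4 + 5·4 = 48.

48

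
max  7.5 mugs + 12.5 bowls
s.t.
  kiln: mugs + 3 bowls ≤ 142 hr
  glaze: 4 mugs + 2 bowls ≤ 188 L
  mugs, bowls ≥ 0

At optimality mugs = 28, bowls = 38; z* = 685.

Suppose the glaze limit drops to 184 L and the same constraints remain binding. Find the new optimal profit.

681

At the optimum: kiln uses 142 of 142 (binding); glaze uses 188 of 188 (binding).
Dual feasibility on the basic columns requires 1·y_kiln + 4·y_glaze = 7.5, 3·y_kiln + 2·y_glaze = 12.5.
→ y_kiln = 3.5 and y_glaze = 1.
Δz = y_glaze·Δb = 1 × (-4) = -4, so new z* = 685 − 4 = 681.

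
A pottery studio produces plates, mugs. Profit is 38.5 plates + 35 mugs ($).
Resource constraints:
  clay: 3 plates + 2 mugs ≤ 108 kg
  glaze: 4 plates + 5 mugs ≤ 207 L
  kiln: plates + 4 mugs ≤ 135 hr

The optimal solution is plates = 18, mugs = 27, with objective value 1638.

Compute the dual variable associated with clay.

7.5

Check each constraint at x*: clay 108/108 (tight); glaze 207/207 (tight); kiln 126/135 (slack 9).
Since kiln is not tight, its dual is 0.
Dual feasibility on the basic columns requires 3·y_clay + 4·y_glaze = 38.5, 2·y_clay + 5·y_glaze = 35.
Solving: y_clay = 7.5, y_glaze = 4.
Shadow price of clay = 7.5.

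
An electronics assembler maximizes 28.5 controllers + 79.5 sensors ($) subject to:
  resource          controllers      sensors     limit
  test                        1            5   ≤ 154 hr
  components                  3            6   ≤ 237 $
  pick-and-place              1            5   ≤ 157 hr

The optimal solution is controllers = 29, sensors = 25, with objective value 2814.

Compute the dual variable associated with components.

Check each constraint at x*: test 154/154 (tight); components 237/237 (tight); pick-and-place 154/157 (slack 3).
Since pick-and-place is not tight, its dual is 0.
The binding rows give the dual system: 1·y_test + 3·y_components = 28.5 and 5·y_test + 6·y_components = 79.5.
Solving: y_test = 7.5, y_components = 7.
Shadow price of components = 7.

7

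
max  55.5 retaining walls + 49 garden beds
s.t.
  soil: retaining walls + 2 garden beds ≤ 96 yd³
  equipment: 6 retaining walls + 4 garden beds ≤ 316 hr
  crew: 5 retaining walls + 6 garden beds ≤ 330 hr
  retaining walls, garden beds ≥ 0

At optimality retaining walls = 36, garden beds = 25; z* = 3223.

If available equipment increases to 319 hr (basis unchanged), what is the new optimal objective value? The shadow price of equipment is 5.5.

3239.5

Δb = 3, so new z* = 3223 + (5.5)·(3) = 3223 + 16.5 = 3239.5.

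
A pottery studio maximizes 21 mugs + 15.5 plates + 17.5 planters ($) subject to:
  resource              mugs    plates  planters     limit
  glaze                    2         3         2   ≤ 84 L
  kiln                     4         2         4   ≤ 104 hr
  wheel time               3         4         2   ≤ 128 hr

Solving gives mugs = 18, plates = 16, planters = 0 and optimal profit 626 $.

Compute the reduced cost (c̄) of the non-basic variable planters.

Check each constraint at x*: glaze 84/84 (tight); kiln 104/104 (tight); wheel time 118/128 (slack 10).
Since wheel time is not tight, its dual is 0.
Dual feasibility on the basic columns requires 2·y_glaze + 4·y_kiln = 21, 3·y_glaze + 2·y_kiln = 15.5.
This yields shadow prices y_glaze = 2.5, y_kiln = 4.
Reduced cost of planters: c₃ − yᵀa₃ = 17.5 − (2.5·2 + 4·4) = 17.5 − 21 = -3.5.

-3.5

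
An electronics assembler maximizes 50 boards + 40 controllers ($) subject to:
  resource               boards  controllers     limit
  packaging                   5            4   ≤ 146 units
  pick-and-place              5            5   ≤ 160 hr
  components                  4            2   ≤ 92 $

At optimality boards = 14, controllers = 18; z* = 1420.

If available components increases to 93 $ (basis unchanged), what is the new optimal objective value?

1425

Check each constraint at x*: packaging 142/146 (slack 4); pick-and-place 160/160 (tight); components 92/92 (tight).
By complementary slackness, y = 0 for the non-binding constraint.
Dual feasibility on the basic columns requires 5·y_pick-and-place + 4·y_components = 50, 5·y_pick-and-place + 2·y_components = 40.
Solving: y_pick-and-place = 6, y_components = 5.
Δz = y_components·Δb = 5 × (1) = 5, so new z* = 1420 + 5 = 1425.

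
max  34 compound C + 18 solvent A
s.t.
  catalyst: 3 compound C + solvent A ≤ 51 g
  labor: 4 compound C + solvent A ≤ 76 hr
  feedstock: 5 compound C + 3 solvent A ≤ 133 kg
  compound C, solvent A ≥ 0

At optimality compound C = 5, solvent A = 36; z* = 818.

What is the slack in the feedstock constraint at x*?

0

feedstock used = 5·5 + 3·36 = 133; slack = 133 − 133 = 0.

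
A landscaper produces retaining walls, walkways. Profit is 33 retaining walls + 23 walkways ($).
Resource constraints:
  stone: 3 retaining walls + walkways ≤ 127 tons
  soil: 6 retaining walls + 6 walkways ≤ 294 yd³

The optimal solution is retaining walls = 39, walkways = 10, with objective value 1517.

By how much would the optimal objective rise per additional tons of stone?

Check each constraint at x*: stone 127/127 (tight); soil 294/294 (tight).
From A_Bᵀ y = c: 3·y_stone + 6·y_soil = 33; 1·y_stone + 6·y_soil = 23.
Solving: y_stone = 5, y_soil = 3.
Shadow price of stone = 5.

5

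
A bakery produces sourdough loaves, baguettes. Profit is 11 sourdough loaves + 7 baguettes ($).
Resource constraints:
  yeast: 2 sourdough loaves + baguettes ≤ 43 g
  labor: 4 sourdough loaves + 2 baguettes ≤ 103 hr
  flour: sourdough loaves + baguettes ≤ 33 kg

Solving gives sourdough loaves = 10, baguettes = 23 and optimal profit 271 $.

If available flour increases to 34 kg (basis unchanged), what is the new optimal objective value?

Binding: yeast and flour. Non-binding: labor (17 unused).
Since labor is not tight, its dual is 0.
Dual feasibility on the basic columns requires 2·y_yeast + 1·y_flour = 11, 1·y_yeast + 1·y_flour = 7.
→ y_yeast = 4 and y_flour = 3.
Δz = y_flour·Δb = 3 × (1) = 3, so new z* = 271 + 3 = 274.

274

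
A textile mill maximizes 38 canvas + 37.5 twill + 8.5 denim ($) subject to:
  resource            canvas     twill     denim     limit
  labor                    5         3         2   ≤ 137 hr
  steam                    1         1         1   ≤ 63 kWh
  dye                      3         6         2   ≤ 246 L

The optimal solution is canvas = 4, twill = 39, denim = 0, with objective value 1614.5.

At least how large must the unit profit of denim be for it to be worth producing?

At the optimum: labor uses 137 of 137 (binding); steam uses 43 of 63 (slack = 20); dye uses 246 of 246 (binding).
Since steam is not tight, its dual is 0.
Dual feasibility on the basic columns requires 5·y_labor + 3·y_dye = 38, 3·y_labor + 6·y_dye = 37.5.
This yields shadow prices y_labor = 5.5, y_dye = 3.5.
denim enters the basis when its profit ≥ yᵀa₃ = 5.5·2 + 3.5·2 = 18.

18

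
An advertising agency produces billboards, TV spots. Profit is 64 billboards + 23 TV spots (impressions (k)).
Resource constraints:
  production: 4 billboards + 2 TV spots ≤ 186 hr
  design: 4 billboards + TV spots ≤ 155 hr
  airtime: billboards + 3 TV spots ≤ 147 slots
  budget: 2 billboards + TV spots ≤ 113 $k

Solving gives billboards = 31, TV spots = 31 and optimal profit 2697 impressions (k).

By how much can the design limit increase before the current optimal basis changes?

31

Binding constraints: production, design. The basis is B = [[4,2],[4,1]] with det -4.
Per unit increase in design, x* moves by d = (0.5, -1).
The basis stays optimal until TV spots reaches 0; allowable increase = 31 hr.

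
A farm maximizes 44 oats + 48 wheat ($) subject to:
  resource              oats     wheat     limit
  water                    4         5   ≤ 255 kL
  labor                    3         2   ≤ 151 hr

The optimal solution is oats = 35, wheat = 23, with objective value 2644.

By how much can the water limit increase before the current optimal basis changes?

Binding constraints: water, labor. The basis is B = [[4,5],[3,2]] with det -7.
Per unit increase in water, x* moves by d = (-0.2857, 0.4286).
The basis stays optimal until oats reaches 0; allowable increase = 122.5 kL.

122.5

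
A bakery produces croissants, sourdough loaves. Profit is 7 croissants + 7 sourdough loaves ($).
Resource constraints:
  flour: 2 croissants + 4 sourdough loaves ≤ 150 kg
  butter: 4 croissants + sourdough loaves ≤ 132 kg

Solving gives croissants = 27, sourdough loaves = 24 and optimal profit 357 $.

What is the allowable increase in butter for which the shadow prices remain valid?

168

Binding constraints: flour, butter. The basis is B = [[2,4],[4,1]] with det -14.
Per unit increase in butter, x* moves by d = (0.2857, -0.1429).
The basis stays optimal until sourdough loaves reaches 0; allowable increase = 168 kg.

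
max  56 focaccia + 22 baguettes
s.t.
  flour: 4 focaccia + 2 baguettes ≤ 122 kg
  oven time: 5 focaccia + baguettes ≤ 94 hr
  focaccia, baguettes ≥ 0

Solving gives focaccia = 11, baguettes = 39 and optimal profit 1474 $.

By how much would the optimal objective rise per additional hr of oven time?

Check each constraint at x*: flour 122/122 (tight); oven time 94/94 (tight).
From A_Bᵀ y = c: 4·y_flour + 5·y_oven time = 56; 2·y_flour + 1·y_oven time = 22.
→ y_flour = 9 and y_oven time = 4.
Shadow price of oven time = 4.

4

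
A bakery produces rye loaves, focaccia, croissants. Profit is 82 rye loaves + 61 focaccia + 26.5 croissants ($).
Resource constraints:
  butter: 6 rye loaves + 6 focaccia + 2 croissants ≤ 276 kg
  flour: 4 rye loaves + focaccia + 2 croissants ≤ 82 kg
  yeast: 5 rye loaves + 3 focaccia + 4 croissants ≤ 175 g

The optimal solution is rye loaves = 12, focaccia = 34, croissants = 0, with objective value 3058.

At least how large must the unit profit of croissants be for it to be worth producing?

32

Binding: butter and flour. Non-binding: yeast (13 unused).
By complementary slackness, y = 0 for the non-binding constraint.
The binding rows give the dual system: 6·y_butter + 4·y_flour = 82 and 6·y_butter + 1·y_flour = 61.
Solving: y_butter = 9, y_flour = 7.
croissants enters the basis when its profit ≥ yᵀa₃ = 9·2 + 7·2 = 32.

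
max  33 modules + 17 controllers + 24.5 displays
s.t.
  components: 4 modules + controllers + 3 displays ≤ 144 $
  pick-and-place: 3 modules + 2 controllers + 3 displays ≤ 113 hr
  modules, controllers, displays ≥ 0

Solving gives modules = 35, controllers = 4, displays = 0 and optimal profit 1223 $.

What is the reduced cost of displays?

Check each constraint at x*: components 144/144 (tight); pick-and-place 113/113 (tight).
From A_Bᵀ y = c: 4·y_components + 3·y_pick-and-place = 33; 1·y_components + 2·y_pick-and-place = 17.
Solving: y_components = 3, y_pick-and-place = 7.
Reduced cost of displays: c₃ − yᵀa₃ = 24.5 − (3·3 + 7·3) = 24.5 − 30 = -5.5.

-5.5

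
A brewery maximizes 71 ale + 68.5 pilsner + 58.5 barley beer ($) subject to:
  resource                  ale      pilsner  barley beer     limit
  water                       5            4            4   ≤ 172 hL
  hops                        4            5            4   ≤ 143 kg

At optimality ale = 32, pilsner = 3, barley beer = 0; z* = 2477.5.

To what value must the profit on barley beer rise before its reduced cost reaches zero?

62

Check each constraint at x*: water 172/172 (tight); hops 143/143 (tight).
The binding rows give the dual system: 5·y_water + 4·y_hops = 71 and 4·y_water + 5·y_hops = 68.5.
Solving: y_water = 9, y_hops = 6.5.
barley beer enters the basis when its profit ≥ yᵀa₃ = 9·4 + 6.5·4 = 62.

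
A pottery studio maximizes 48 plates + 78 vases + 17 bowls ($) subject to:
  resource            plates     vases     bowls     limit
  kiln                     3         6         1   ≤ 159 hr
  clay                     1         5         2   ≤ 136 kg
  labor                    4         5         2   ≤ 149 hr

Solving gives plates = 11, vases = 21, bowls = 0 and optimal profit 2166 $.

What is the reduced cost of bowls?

Check each constraint at x*: kiln 159/159 (tight); clay 116/136 (slack 20); labor 149/149 (tight).
By complementary slackness, y = 0 for the non-binding constraint.
From A_Bᵀ y = c: 3·y_kiln + 4·y_labor = 48; 6·y_kiln + 5·y_labor = 78.
This yields shadow prices y_kiln = 8, y_labor = 6.
Reduced cost of bowls: c₃ − yᵀa₃ = 17 − (8·1 + 6·2) = 17 − 20 = -3.

-3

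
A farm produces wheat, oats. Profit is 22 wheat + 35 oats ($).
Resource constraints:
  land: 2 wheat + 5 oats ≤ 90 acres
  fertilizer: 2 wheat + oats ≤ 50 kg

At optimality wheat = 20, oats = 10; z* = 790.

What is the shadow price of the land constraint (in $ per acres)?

At the optimum: land uses 90 of 90 (binding); fertilizer uses 50 of 50 (binding).
The binding rows give the dual system: 2·y_land + 2·y_fertilizer = 22 and 5·y_land + 1·y_fertilizer = 35.
This yields shadow prices y_land = 6, y_fertilizer = 5.
Shadow price of land = 6.

6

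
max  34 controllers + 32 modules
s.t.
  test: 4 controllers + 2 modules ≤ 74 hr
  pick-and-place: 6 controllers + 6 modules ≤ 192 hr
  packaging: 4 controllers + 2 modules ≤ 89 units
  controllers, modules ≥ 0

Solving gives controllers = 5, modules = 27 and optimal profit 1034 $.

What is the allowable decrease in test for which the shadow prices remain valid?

10

Binding constraints: test, pick-and-place. The basis is B = [[4,2],[6,6]] with det 12.
Per unit decrease in test, x* moves by d = (-0.5, 0.5).
The basis stays optimal until controllers reaches 0; allowable decrease = 10 hr.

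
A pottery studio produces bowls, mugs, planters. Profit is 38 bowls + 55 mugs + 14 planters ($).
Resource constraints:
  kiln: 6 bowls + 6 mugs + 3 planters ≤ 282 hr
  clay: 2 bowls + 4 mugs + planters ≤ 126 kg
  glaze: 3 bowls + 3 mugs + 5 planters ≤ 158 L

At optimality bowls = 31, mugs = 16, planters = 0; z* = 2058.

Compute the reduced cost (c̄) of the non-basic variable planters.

At the optimum: kiln uses 282 of 282 (binding); clay uses 126 of 126 (binding); glaze uses 141 of 158 (slack = 17).
Slack constraints have shadow price 0 (complementary slackness).
Dual feasibility on the basic columns requires 6·y_kiln + 2·y_clay = 38, 6·y_kiln + 4·y_clay = 55.
→ y_kiln = 3.5 and y_clay = 8.5.
Reduced cost of planters: c₃ − yᵀa₃ = 14 − (3.5·3 + 8.5·1) = 14 − 19 = -5.

-5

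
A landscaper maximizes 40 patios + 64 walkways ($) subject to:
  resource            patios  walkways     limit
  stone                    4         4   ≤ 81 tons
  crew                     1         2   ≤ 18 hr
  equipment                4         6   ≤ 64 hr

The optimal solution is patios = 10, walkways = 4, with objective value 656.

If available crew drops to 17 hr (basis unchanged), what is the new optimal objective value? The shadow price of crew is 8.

648

Δb = -1, so new z* = 656 + (8)·(-1) = 656 − 8 = 648.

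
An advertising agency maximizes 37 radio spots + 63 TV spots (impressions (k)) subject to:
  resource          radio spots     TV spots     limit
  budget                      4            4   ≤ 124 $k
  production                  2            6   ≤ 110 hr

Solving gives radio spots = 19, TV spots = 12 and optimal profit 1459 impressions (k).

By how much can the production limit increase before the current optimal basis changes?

76

Binding constraints: budget, production. The basis is B = [[4,4],[2,6]] with det 16.
Per unit increase in production, x* moves by d = (-0.25, 0.25).
The basis stays optimal until radio spots reaches 0; allowable increase = 76 hr.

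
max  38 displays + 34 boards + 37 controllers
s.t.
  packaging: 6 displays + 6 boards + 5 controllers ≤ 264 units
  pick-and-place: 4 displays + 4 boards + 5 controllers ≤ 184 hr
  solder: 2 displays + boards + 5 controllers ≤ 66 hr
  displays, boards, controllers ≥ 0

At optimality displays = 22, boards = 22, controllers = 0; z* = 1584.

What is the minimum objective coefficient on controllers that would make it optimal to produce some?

45

Check each constraint at x*: packaging 264/264 (tight); pick-and-place 176/184 (slack 8); solder 66/66 (tight).
Since pick-and-place is not tight, its dual is 0.
The binding rows give the dual system: 6·y_packaging + 2·y_solder = 38 and 6·y_packaging + 1·y_solder = 34.
→ y_packaging = 5 and y_solder = 4.
controllers enters the basis when its profit ≥ yᵀa₃ = 5·5 + 4·5 = 45.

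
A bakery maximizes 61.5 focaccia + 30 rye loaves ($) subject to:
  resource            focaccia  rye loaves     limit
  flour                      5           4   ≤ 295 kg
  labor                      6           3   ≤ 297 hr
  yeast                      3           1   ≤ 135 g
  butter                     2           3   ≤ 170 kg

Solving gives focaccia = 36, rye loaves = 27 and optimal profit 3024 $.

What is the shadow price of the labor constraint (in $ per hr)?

Check each constraint at x*: flour 288/295 (slack 7); labor 297/297 (tight); yeast 135/135 (tight); butter 153/170 (slack 17).
By complementary slackness, y = 0 for the non-binding constraints.
The binding rows give the dual system: 6·y_labor + 3·y_yeast = 61.5 and 3·y_labor + 1·y_yeast = 30.
Solving: y_labor = 9.5, y_yeast = 1.5.
Shadow price of labor = 9.5.

9.5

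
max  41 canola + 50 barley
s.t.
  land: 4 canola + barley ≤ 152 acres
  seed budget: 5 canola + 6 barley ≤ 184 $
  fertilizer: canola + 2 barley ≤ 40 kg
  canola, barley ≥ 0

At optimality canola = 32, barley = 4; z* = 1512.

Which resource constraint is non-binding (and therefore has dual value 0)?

land

land: 132/152 (slack 20)
seed budget: 184/184 (binding)
fertilizer: 40/40 (binding)
By complementary slackness, a constraint with positive slack has shadow price 0 → land.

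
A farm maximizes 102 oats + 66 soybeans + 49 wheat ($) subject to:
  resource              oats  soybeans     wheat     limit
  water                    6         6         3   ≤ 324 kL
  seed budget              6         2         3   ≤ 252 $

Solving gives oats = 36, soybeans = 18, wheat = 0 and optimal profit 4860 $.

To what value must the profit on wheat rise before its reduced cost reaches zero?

51

Both water and seed budget are binding at x*.
From A_Bᵀ y = c: 6·y_water + 6·y_seed budget = 102; 6·y_water + 2·y_seed budget = 66.
This yields shadow prices y_water = 8, y_seed budget = 9.
wheat enters the basis when its profit ≥ yᵀa₃ = 8·3 + 9·3 = 51.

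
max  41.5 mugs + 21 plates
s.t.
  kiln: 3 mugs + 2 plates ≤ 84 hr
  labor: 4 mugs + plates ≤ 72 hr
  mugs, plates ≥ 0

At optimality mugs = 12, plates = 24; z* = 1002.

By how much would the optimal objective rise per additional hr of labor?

Both kiln and labor are binding at x*.
The binding rows give the dual system: 3·y_kiln + 4·y_labor = 41.5 and 2·y_kiln + 1·y_labor = 21.
This yields shadow prices y_kiln = 8.5, y_labor = 4.
Shadow price of labor = 4.

4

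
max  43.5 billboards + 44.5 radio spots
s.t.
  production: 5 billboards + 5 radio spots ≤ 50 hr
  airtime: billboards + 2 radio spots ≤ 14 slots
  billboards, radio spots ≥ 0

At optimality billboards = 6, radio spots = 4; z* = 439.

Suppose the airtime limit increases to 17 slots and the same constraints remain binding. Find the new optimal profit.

At the optimum: production uses 50 of 50 (binding); airtime uses 14 of 14 (binding).
From A_Bᵀ y = c: 5·y_production + 1·y_airtime = 43.5; 5·y_production + 2·y_airtime = 44.5.
This yields shadow prices y_production = 8.5, y_airtime = 1.
Δz = y_airtime·Δb = 1 × (3) = 3, so new z* = 439 + 3 = 442.

442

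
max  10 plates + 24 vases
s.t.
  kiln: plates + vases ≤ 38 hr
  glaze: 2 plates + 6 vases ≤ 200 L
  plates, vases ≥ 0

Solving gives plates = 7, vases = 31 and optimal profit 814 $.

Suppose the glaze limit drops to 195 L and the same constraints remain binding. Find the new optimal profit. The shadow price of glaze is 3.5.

796.5

Δb = -5, so new z* = 814 + (3.5)·(-5) = 814 − 17.5 = 796.5.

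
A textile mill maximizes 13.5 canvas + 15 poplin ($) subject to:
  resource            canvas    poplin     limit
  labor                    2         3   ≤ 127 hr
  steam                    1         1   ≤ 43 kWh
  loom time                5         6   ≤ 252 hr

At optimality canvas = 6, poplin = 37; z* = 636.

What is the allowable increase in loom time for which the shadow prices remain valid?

4

Binding constraints: steam, loom time. The basis is B = [[1,1],[5,6]] with det 1.
Per unit increase in loom time, x* moves by d = (-1, 1).
The basis stays optimal until labor becomes binding; allowable increase = 4 hr.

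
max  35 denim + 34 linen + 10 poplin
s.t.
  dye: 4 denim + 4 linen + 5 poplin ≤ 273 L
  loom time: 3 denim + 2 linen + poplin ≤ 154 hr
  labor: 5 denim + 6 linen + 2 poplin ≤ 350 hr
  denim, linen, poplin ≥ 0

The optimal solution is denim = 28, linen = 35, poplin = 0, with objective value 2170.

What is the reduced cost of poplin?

Check each constraint at x*: dye 252/273 (slack 21); loom time 154/154 (tight); labor 350/350 (tight).
By complementary slackness, y = 0 for the non-binding constraint.
From A_Bᵀ y = c: 3·y_loom time + 5·y_labor = 35; 2·y_loom time + 6·y_labor = 34.
→ y_loom time = 5 and y_labor = 4.
Reduced cost of poplin: c₃ − yᵀa₃ = 10 − (5·1 + 4·2) = 10 − 13 = -3.

-3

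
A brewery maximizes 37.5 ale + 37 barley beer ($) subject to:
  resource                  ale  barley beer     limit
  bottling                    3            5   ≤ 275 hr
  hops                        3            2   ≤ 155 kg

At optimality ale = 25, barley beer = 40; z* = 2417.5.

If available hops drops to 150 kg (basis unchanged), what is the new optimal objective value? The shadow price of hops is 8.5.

Δb = -5, so new z* = 2417.5 + (8.5)·(-5) = 2417.5 − 42.5 = 2375.

2375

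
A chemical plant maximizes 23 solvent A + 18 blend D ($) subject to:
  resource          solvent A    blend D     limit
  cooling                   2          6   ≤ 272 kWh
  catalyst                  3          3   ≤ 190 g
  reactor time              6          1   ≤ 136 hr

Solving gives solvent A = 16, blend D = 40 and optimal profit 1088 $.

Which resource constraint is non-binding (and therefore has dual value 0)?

cooling: 272/272 (binding)
catalyst: 168/190 (slack 22)
reactor time: 136/136 (binding)
By complementary slackness, a constraint with positive slack has shadow price 0 → catalyst.

catalyst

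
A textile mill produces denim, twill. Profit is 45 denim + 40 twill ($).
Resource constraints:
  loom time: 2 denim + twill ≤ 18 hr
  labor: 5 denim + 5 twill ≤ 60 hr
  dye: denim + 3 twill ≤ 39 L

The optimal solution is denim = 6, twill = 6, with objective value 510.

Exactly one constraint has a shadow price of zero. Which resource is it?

loom time: 18/18 (binding)
labor: 60/60 (binding)
dye: 24/39 (slack 15)
By complementary slackness, a constraint with positive slack has shadow price 0 → dye.

dye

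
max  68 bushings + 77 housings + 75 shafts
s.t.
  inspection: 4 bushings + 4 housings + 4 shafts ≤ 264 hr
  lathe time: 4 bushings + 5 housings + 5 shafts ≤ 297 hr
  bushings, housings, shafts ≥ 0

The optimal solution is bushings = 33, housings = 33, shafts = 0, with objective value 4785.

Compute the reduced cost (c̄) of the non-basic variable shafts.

Both inspection and lathe time are binding at x*.
Dual feasibility on the basic columns requires 4·y_inspection + 4·y_lathe time = 68, 4·y_inspection + 5·y_lathe time = 77.
Solving: y_inspection = 8, y_lathe time = 9.
Reduced cost of shafts: c₃ − yᵀa₃ = 75 − (8·4 + 9·5) = 75 − 77 = -2.

-2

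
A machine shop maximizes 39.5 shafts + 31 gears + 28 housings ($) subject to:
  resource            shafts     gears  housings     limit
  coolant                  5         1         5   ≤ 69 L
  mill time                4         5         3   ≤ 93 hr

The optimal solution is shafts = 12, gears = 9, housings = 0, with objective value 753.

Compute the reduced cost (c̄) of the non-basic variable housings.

-6

At the optimum: coolant uses 69 of 69 (binding); mill time uses 93 of 93 (binding).
From A_Bᵀ y = c: 5·y_coolant + 4·y_mill time = 39.5; 1·y_coolant + 5·y_mill time = 31.
Solving: y_coolant = 3.5, y_mill time = 5.5.
Reduced cost of housings: c₃ − yᵀa₃ = 28 − (3.5·5 + 5.5·3) = 28 − 34 = -6.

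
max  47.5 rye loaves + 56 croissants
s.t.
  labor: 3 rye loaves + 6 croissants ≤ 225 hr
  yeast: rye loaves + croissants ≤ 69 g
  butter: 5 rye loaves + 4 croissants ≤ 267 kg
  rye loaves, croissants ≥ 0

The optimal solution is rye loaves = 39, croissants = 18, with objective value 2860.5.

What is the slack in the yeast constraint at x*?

12

yeast used = 1·39 + 1·18 = 57; slack = 69 − 57 = 12.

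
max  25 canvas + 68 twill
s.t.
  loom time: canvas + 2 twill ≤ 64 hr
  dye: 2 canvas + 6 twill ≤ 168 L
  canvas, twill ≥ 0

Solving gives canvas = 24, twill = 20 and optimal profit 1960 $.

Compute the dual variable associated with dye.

Both loom time and dye are binding at x*.
The binding rows give the dual system: 1·y_loom time + 2·y_dye = 25 and 2·y_loom time + 6·y_dye = 68.
This yields shadow prices y_loom time = 7, y_dye = 9.
Shadow price of dye = 9.

9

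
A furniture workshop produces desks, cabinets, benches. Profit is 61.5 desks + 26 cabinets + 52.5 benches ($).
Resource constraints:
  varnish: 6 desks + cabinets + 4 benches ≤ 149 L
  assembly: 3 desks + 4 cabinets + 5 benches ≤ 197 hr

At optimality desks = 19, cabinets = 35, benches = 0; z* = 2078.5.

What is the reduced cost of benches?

Both varnish and assembly are binding at x*.
Dual feasibility on the basic columns requires 6·y_varnish + 3·y_assembly = 61.5, 1·y_varnish + 4·y_assembly = 26.
This yields shadow prices y_varnish = 8, y_assembly = 4.5.
Reduced cost of benches: c₃ − yᵀa₃ = 52.5 − (8·4 + 4.5·5) = 52.5 − 54.5 = -2.

-2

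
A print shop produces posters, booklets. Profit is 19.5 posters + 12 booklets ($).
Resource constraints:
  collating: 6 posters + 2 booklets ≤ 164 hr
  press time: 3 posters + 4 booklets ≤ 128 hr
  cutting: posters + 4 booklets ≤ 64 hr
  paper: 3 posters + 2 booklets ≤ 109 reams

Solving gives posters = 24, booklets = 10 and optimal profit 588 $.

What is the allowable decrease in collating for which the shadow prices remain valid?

132

Binding constraints: collating, cutting. The basis is B = [[6,2],[1,4]] with det 22.
Per unit decrease in collating, x* moves by d = (-0.1818, 0.0455).
The basis stays optimal until posters reaches 0; allowable decrease = 132 hr.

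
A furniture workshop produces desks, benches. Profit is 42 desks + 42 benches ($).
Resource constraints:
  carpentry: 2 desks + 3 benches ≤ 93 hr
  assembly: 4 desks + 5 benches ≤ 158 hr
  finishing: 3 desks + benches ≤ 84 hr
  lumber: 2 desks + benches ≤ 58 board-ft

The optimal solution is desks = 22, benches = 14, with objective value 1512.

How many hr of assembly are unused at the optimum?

0

assembly used = 4·22 + 5·14 = 158; slack = 158 − 158 = 0.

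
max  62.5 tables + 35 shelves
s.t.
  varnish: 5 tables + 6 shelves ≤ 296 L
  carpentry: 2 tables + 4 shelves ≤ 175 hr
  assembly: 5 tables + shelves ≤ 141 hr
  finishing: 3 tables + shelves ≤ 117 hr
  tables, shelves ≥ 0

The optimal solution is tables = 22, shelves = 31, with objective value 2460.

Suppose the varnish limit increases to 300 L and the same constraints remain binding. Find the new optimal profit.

Binding: varnish and assembly. Non-binding: carpentry (7 unused), finishing (20 unused).
Since carpentry, finishing are not tight, their duals are 0.
From A_Bᵀ y = c: 5·y_varnish + 5·y_assembly = 62.5; 6·y_varnish + 1·y_assembly = 35.
Solving: y_varnish = 4.5, y_assembly = 8.
Δz = y_varnish·Δb = 4.5 × (4) = 18, so new z* = 2460 + 18 = 2478.

2478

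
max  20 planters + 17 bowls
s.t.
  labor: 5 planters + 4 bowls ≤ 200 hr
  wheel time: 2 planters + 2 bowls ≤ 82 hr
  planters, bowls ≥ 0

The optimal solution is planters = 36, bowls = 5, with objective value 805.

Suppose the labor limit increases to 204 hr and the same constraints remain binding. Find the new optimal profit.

817

At the optimum: labor uses 200 of 200 (binding); wheel time uses 82 of 82 (binding).
From A_Bᵀ y = c: 5·y_labor + 2·y_wheel time = 20; 4·y_labor + 2·y_wheel time = 17.
This yields shadow prices y_labor = 3, y_wheel time = 2.5.
Δz = y_labor·Δb = 3 × (4) = 12, so new z* = 805 + 12 = 817.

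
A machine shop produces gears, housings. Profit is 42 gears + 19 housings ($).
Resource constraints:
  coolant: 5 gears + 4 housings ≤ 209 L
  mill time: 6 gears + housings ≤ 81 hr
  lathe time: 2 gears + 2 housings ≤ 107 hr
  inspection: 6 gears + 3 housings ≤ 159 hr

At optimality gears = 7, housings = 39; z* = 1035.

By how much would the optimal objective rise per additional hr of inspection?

At the optimum: coolant uses 191 of 209 (slack = 18); mill time uses 81 of 81 (binding); lathe time uses 92 of 107 (slack = 15); inspection uses 159 of 159 (binding).
Slack constraints have shadow price 0 (complementary slackness).
Dual feasibility on the basic columns requires 6·y_mill time + 6·y_inspection = 42, 1·y_mill time + 3·y_inspection = 19.
→ y_mill time = 1 and y_inspection = 6.
Shadow price of inspection = 6.

6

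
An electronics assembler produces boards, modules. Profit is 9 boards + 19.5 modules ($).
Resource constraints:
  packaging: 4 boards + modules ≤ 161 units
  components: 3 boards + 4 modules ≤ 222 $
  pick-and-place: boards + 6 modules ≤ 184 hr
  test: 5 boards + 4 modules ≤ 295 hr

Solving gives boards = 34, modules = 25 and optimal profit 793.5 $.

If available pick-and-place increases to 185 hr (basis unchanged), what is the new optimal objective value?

796.5

Check each constraint at x*: packaging 161/161 (tight); components 202/222 (slack 20); pick-and-place 184/184 (tight); test 270/295 (slack 25).
By complementary slackness, y = 0 for the non-binding constraints.
From A_Bᵀ y = c: 4·y_packaging + 1·y_pick-and-place = 9; 1·y_packaging + 6·y_pick-and-place = 19.5.
Solving: y_packaging = 1.5, y_pick-and-place = 3.
Δz = y_pick-and-place·Δb = 3 × (1) = 3, so new z* = 793.5 + 3 = 796.5.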